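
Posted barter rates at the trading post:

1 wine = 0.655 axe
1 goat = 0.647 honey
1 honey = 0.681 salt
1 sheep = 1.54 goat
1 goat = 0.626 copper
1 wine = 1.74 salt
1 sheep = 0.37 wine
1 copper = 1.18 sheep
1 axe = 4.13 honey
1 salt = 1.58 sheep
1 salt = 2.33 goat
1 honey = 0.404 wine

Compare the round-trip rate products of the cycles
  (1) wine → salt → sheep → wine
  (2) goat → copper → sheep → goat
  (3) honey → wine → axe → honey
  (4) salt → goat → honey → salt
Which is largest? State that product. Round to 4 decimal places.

(1) 1.74 × 1.58 × 0.37 = 1.01720
(2) 0.626 × 1.18 × 1.54 = 1.13757
(3) 0.404 × 0.655 × 4.13 = 1.09288
(4) 2.33 × 0.647 × 0.681 = 1.02661
Highest is cycle (2) at 1.1376 (>1, arbitrage).

1.1376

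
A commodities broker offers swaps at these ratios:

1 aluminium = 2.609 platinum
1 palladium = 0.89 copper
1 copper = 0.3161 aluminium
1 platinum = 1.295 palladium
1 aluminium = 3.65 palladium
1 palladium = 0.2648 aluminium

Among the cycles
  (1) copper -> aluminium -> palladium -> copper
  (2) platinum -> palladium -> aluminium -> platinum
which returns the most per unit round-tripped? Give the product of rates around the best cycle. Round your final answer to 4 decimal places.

(1) 0.3161 × 3.65 × 0.89 = 1.02685
(2) 1.295 × 0.2648 × 2.609 = 0.89467
Highest is cycle (1) at 1.0269 (>1, arbitrage).

1.0269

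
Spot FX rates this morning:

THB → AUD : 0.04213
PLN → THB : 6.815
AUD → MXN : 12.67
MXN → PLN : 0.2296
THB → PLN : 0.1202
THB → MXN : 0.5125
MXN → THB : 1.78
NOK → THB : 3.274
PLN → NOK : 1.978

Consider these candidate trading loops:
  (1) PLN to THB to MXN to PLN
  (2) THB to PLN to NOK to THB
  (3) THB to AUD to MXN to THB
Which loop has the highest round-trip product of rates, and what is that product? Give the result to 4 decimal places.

(1) 6.815 × 0.5125 × 0.2296 = 0.80192
(2) 0.1202 × 1.978 × 3.274 = 0.77841
(3) 0.04213 × 12.67 × 1.78 = 0.95014
Highest is cycle (3) at 0.9501 (≤1, no arbitrage).

0.9501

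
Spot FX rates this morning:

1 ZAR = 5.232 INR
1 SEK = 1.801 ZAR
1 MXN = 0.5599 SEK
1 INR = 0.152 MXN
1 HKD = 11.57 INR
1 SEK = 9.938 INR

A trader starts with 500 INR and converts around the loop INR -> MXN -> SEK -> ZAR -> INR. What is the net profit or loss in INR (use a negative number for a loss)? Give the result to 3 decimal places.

-99.036

500 INR × 0.152 = 76 MXN
76 MXN × 0.5599 = 42.5524 SEK
42.5524 SEK × 1.801 = 76.6368724 ZAR
76.6368724 ZAR × 5.232 = 400.9641163968 INR
Net change: 400.9641163968 − 500 = -99.0358836032 INR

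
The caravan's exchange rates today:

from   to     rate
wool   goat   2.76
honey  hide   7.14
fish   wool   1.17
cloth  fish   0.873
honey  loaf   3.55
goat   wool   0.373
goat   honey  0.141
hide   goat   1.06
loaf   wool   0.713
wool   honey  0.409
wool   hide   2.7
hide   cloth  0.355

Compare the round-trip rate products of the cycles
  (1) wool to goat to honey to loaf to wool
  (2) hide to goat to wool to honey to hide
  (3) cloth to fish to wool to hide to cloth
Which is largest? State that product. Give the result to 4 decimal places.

1.1546

(1) 2.76 × 0.141 × 3.55 × 0.713 = 0.98502
(2) 1.06 × 0.373 × 0.409 × 7.14 = 1.15461
(3) 0.873 × 1.17 × 2.7 × 0.355 = 0.97902
Highest is cycle (2) at 1.1546 (>1, arbitrage).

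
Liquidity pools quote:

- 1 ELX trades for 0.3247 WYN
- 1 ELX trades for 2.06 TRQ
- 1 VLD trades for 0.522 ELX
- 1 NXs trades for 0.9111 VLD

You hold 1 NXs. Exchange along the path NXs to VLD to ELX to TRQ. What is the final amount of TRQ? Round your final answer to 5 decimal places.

1 NXs × 0.9111 = 0.9111 VLD
0.9111 VLD × 0.522 = 0.4755942 ELX
0.4755942 ELX × 2.06 = 0.979724052 TRQ

0.97972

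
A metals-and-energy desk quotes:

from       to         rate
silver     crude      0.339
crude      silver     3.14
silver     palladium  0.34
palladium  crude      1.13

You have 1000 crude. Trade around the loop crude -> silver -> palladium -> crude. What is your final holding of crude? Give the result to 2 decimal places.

1206.39

1000 crude × 3.14 = 3140 silver
3140 silver × 0.34 = 1067.6 palladium
1067.6 palladium × 1.13 = 1206.388 crude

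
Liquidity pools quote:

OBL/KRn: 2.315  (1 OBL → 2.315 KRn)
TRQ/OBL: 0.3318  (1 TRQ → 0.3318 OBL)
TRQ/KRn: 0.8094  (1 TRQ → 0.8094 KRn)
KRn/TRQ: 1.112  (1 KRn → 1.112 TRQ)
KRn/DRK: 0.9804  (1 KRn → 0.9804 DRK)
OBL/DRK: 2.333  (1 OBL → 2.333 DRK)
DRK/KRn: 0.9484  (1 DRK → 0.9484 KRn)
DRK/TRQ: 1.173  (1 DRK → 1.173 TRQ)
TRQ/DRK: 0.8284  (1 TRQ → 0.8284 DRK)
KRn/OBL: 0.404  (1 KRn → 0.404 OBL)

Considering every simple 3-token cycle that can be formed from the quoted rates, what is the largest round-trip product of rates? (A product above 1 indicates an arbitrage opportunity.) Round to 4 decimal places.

0.9308

KRn→DRK→TRQ→KRn: 0.9804 × 1.173 × 0.8094 = 0.93082
TRQ→OBL→DRK→TRQ: 0.3318 × 2.333 × 1.173 = 0.90801
KRn→OBL→DRK→KRn: 0.404 × 2.333 × 0.9484 = 0.89390
KRn→TRQ→DRK→KRn: 1.112 × 0.8284 × 0.9484 = 0.87365
KRn→TRQ→OBL→KRn: 1.112 × 0.3318 × 2.315 = 0.85415
Maximum is KRn→DRK→TRQ→KRn at 0.9308; no arbitrage — every cycle loses value.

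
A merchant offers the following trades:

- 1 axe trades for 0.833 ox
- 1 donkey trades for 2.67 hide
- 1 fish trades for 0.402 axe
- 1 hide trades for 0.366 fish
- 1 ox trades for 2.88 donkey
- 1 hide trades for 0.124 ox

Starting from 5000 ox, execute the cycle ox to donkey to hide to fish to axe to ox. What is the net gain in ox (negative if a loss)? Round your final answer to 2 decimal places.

-287.78

5000 ox × 2.88 = 14400 donkey
14400 donkey × 2.67 = 38448 hide
38448 hide × 0.366 = 14071.968 fish
14071.968 fish × 0.402 = 5656.931136 axe
5656.931136 axe × 0.833 = 4712.223636288 ox
Net change: 4712.223636288 − 5000 = -287.776363712 ox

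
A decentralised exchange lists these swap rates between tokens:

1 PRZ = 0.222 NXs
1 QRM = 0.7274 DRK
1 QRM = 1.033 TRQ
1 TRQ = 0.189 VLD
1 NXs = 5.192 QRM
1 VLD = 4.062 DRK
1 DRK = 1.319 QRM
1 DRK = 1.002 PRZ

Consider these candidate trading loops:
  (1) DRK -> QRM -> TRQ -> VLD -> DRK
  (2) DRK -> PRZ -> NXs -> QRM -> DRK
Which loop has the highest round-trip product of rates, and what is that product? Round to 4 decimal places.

(1) 1.319 × 1.033 × 0.189 × 4.062 = 1.04604
(2) 1.002 × 0.222 × 5.192 × 0.7274 = 0.84010
Highest is cycle (1) at 1.0460 (>1, arbitrage).

1.0460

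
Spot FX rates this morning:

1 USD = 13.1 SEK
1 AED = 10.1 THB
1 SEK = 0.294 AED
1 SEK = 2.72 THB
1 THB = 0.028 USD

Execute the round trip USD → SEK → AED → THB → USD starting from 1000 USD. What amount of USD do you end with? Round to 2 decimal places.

1000 USD × 13.1 = 13100 SEK
13100 SEK × 0.294 = 3851.4 AED
3851.4 AED × 10.1 = 38899.14 THB
38899.14 THB × 0.028 = 1089.17592 USD

1089.18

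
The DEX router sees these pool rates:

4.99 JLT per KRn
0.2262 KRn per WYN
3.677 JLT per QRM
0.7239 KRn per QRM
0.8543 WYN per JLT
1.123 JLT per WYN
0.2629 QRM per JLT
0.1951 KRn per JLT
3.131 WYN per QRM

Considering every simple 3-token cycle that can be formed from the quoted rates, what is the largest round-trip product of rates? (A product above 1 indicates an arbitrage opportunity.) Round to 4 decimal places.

KRn→JLT→WYN→KRn: 4.99 × 0.8543 × 0.2262 = 0.96428
QRM→KRn→JLT→QRM: 0.7239 × 4.99 × 0.2629 = 0.94966
QRM→WYN→JLT→QRM: 3.131 × 1.123 × 0.2629 = 0.92439
Maximum is KRn→JLT→WYN→KRn at 0.9643; no arbitrage — every cycle loses value.

0.9643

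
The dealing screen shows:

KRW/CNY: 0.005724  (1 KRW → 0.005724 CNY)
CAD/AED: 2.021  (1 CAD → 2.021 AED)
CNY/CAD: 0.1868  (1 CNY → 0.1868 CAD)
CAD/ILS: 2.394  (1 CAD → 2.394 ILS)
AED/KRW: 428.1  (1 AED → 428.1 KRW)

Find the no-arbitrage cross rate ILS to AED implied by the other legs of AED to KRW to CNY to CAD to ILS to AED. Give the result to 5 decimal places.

Known legs of the cycle: 428.1 × 0.005724 × 0.1868 × 2.394 = 1.09583677532448
For no arbitrage the full-cycle product must be 1, so the missing rate is 1 / 1.09583677532448 ≈ 0.9125447.

0.91254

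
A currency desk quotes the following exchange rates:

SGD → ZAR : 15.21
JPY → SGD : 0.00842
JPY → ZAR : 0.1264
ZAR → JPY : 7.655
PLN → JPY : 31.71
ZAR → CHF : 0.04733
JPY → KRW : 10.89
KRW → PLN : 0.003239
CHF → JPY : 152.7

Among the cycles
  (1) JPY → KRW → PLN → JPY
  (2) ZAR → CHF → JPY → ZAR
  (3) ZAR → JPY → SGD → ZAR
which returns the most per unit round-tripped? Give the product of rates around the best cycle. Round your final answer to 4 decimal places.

(1) 10.89 × 0.003239 × 31.71 = 1.11850
(2) 0.04733 × 152.7 × 0.1264 = 0.91353
(3) 7.655 × 0.00842 × 15.21 = 0.98036
Highest is cycle (1) at 1.1185 (>1, arbitrage).

1.1185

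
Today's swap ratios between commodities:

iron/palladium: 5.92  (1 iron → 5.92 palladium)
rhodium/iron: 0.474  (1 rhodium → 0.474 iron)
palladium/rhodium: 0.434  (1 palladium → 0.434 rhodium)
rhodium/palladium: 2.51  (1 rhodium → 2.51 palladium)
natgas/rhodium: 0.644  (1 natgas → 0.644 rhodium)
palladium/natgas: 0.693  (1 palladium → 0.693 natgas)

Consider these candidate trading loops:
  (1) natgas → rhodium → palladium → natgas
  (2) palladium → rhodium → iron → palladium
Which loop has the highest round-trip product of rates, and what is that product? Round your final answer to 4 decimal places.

1.2178

(1) 0.644 × 2.51 × 0.693 = 1.12019
(2) 0.434 × 0.474 × 5.92 = 1.21784
Highest is cycle (2) at 1.2178 (>1, arbitrage).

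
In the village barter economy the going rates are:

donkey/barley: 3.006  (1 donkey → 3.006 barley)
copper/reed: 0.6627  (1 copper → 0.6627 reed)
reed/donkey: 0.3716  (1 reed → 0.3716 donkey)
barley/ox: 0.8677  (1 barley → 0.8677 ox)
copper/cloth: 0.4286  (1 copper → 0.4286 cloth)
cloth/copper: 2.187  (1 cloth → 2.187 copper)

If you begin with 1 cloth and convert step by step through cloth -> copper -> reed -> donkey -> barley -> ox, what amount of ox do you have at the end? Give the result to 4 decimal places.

1.4048

1 cloth × 2.187 = 2.187 copper
2.187 copper × 0.6627 = 1.4493249 reed
1.4493249 reed × 0.3716 = 0.53856913284 donkey
0.53856913284 donkey × 3.006 = 1.61893881331704 barley
1.61893881331704 barley × 0.8677 = 1.404753208315195608 ox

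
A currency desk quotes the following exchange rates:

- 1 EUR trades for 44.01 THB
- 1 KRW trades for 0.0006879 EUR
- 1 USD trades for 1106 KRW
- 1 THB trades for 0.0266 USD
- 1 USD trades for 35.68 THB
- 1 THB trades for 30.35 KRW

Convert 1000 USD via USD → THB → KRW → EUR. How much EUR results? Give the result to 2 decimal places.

1000 USD × 35.68 = 35680 THB
35680 THB × 30.35 = 1082888 KRW
1082888 KRW × 0.0006879 = 744.9186552 EUR

744.92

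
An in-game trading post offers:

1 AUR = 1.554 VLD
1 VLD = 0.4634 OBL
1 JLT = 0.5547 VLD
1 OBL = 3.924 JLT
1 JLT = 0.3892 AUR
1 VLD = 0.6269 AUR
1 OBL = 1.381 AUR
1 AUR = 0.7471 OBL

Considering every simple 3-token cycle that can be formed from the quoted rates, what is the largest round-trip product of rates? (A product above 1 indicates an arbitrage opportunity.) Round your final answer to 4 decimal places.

JLT→AUR→OBL→JLT: 0.3892 × 0.7471 × 3.924 = 1.14099
VLD→OBL→JLT→VLD: 0.4634 × 3.924 × 0.5547 = 1.00866
VLD→OBL→AUR→VLD: 0.4634 × 1.381 × 1.554 = 0.99449
Maximum is JLT→AUR→OBL→JLT at 1.1410; arbitrage exists.

1.1410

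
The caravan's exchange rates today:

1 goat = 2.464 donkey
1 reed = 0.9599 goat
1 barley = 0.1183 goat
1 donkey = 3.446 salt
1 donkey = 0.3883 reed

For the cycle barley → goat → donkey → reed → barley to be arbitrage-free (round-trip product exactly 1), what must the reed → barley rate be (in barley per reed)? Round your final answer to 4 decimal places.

Known legs of the cycle: 0.1183 × 2.464 × 0.3883 = 0.11318603296
For no arbitrage the full-cycle product must be 1, so the missing rate is 1 / 0.11318603296 ≈ 8.835012.

8.8350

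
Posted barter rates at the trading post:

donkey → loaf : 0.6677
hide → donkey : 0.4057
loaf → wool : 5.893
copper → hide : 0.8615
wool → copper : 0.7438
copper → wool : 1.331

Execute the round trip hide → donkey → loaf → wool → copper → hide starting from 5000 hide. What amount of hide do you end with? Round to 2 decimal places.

5000 hide × 0.4057 = 2028.5 donkey
2028.5 donkey × 0.6677 = 1354.42945 loaf
1354.42945 loaf × 5.893 = 7981.65274885 wool
7981.65274885 wool × 0.7438 = 5936.75331459463 copper
5936.75331459463 copper × 0.8615 = 5114.512980523273745 hide

5114.51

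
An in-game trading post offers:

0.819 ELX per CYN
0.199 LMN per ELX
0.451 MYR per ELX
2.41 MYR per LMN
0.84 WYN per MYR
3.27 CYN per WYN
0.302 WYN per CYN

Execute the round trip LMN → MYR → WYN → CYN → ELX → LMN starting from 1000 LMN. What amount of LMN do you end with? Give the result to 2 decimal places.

1078.90

1000 LMN × 2.41 = 2410 MYR
2410 MYR × 0.84 = 2024.4 WYN
2024.4 WYN × 3.27 = 6619.788 CYN
6619.788 CYN × 0.819 = 5421.606372 ELX
5421.606372 ELX × 0.199 = 1078.899668028 LMN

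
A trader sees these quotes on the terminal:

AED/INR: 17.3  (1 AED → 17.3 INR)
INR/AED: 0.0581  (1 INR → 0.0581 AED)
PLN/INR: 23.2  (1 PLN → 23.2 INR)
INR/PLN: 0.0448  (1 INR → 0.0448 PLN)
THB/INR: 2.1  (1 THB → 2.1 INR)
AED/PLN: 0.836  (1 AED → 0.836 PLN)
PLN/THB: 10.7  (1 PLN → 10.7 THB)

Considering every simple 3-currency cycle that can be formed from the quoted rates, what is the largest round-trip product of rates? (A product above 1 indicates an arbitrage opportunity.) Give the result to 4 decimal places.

INR→AED→PLN→INR: 0.0581 × 0.836 × 23.2 = 1.12686
INR→PLN→THB→INR: 0.0448 × 10.7 × 2.1 = 1.00666
Maximum is INR→AED→PLN→INR at 1.1269; arbitrage exists.

1.1269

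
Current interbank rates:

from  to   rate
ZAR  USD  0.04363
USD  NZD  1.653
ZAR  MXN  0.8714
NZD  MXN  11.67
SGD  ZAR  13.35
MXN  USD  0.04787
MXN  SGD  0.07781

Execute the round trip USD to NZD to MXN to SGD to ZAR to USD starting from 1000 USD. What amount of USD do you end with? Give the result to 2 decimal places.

874.27

1000 USD × 1.653 = 1653 NZD
1653 NZD × 11.67 = 19290.51 MXN
19290.51 MXN × 0.07781 = 1500.9945831 SGD
1500.9945831 SGD × 13.35 = 20038.277684385 ZAR
20038.277684385 ZAR × 0.04363 = 874.27005536971755 USD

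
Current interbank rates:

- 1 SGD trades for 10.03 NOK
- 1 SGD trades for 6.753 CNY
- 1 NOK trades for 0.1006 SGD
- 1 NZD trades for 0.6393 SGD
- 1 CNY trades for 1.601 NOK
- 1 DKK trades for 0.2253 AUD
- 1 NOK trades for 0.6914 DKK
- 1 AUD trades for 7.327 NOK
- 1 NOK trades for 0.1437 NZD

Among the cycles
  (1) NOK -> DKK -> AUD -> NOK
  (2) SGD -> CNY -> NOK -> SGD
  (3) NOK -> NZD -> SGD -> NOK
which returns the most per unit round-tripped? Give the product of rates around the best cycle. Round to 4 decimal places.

1.1413

(1) 0.6914 × 0.2253 × 7.327 = 1.14134
(2) 6.753 × 1.601 × 0.1006 = 1.08764
(3) 0.1437 × 0.6393 × 10.03 = 0.92143
Highest is cycle (1) at 1.1413 (>1, arbitrage).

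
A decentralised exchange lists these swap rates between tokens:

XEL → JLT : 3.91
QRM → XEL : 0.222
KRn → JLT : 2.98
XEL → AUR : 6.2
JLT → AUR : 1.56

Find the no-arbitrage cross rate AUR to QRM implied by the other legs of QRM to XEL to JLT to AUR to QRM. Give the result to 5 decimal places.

0.73849

Known legs of the cycle: 0.222 × 3.91 × 1.56 = 1.3541112
For no arbitrage the full-cycle product must be 1, so the missing rate is 1 / 1.3541112 ≈ 0.7384918.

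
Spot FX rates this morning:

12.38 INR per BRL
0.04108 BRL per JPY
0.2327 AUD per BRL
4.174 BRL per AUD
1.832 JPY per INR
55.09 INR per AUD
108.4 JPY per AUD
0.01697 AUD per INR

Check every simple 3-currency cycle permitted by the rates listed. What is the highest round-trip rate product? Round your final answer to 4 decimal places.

1.0362

BRL→AUD→JPY→BRL: 0.2327 × 108.4 × 0.04108 = 1.03623
BRL→INR→JPY→BRL: 12.38 × 1.832 × 0.04108 = 0.93170
BRL→INR→AUD→BRL: 12.38 × 0.01697 × 4.174 = 0.87691
Maximum is BRL→AUD→JPY→BRL at 1.0362; arbitrage exists.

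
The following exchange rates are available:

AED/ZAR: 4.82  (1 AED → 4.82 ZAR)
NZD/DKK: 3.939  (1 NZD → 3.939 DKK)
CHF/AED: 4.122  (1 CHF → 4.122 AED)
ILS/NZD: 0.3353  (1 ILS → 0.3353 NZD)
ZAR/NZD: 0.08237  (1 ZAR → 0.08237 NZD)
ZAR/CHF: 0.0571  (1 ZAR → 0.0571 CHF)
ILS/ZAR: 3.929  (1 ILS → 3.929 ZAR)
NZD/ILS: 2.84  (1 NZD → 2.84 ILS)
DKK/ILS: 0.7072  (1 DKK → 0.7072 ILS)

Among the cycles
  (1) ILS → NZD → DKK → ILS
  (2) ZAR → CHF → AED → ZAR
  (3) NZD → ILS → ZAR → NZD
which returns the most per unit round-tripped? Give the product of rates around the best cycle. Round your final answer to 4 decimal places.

1.1345

(1) 0.3353 × 3.939 × 0.7072 = 0.93403
(2) 0.0571 × 4.122 × 4.82 = 1.13447
(3) 2.84 × 3.929 × 0.08237 = 0.91911
Highest is cycle (2) at 1.1345 (>1, arbitrage).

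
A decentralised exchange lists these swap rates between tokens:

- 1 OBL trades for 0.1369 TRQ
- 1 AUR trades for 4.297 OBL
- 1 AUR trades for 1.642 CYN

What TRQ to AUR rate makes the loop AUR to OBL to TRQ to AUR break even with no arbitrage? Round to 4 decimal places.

Known legs of the cycle: 4.297 × 0.1369 = 0.5882593
For no arbitrage the full-cycle product must be 1, so the missing rate is 1 / 0.5882593 ≈ 1.699931.

1.6999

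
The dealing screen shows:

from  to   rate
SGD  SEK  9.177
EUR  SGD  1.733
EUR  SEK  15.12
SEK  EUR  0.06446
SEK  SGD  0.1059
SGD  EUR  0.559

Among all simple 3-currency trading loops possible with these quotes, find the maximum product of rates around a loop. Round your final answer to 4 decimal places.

1.0252

SEK→EUR→SGD→SEK: 0.06446 × 1.733 × 9.177 = 1.02516
SEK→SGD→EUR→SEK: 0.1059 × 0.559 × 15.12 = 0.89508
Maximum is SEK→EUR→SGD→SEK at 1.0252; arbitrage exists.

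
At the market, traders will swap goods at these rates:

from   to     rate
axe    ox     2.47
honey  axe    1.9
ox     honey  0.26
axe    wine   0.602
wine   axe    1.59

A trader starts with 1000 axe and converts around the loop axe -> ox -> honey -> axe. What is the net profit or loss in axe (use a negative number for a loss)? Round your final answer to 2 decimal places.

1000 axe × 2.47 = 2470 ox
2470 ox × 0.26 = 642.2 honey
642.2 honey × 1.9 = 1220.18 axe
Net change: 1220.18 − 1000 = 220.18 axe

220.18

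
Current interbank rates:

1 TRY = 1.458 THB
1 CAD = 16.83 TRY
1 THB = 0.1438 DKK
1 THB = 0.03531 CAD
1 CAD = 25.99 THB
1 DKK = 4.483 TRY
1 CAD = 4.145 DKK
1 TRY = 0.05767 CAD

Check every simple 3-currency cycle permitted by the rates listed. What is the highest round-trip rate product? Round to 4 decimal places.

1.0716

DKK→TRY→CAD→DKK: 4.483 × 0.05767 × 4.145 = 1.07163
THB→DKK→TRY→THB: 0.1438 × 4.483 × 1.458 = 0.93991
THB→CAD→TRY→THB: 0.03531 × 16.83 × 1.458 = 0.86644
Maximum is DKK→TRY→CAD→DKK at 1.0716; arbitrage exists.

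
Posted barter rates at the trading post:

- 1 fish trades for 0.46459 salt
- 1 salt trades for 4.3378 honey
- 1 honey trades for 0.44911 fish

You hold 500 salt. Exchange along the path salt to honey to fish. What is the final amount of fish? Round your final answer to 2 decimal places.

974.07

500 salt × 4.3378 = 2168.9 honey
2168.9 honey × 0.44911 = 974.074679 fish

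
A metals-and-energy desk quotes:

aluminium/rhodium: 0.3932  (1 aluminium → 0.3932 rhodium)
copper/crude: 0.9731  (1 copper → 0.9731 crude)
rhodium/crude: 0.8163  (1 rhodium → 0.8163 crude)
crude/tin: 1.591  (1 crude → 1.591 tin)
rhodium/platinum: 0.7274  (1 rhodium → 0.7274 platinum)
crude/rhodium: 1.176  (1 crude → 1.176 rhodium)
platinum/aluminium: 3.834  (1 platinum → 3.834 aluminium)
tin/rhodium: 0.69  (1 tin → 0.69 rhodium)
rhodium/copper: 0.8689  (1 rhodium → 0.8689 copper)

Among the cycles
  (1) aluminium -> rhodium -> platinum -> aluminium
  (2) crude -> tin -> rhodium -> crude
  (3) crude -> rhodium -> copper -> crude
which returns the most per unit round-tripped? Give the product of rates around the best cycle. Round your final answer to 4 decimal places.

(1) 0.3932 × 0.7274 × 3.834 = 1.09658
(2) 1.591 × 0.69 × 0.8163 = 0.89613
(3) 1.176 × 0.8689 × 0.9731 = 0.99434
Highest is cycle (1) at 1.0966 (>1, arbitrage).

1.0966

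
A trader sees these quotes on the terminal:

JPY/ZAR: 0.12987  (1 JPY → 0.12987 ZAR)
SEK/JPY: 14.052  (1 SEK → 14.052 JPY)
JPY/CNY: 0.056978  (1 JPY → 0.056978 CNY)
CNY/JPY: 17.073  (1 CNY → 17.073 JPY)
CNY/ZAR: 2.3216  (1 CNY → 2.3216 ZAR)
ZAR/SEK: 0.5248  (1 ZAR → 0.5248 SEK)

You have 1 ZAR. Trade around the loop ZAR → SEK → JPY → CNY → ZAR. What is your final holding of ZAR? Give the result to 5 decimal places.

0.97550

1 ZAR × 0.5248 = 0.5248 SEK
0.5248 SEK × 14.052 = 7.3744896 JPY
7.3744896 JPY × 0.056978 = 0.4201836684288 CNY
0.4201836684288 CNY × 2.3216 = 0.97549840462430208 ZAR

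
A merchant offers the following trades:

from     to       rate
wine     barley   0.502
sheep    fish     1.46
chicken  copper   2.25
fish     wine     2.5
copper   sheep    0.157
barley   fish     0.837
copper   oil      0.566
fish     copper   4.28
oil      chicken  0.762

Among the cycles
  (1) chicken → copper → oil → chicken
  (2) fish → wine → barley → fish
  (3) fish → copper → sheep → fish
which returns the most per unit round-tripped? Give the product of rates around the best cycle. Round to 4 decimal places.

(1) 2.25 × 0.566 × 0.762 = 0.97041
(2) 2.5 × 0.502 × 0.837 = 1.05044
(3) 4.28 × 0.157 × 1.46 = 0.98106
Highest is cycle (2) at 1.0504 (>1, arbitrage).

1.0504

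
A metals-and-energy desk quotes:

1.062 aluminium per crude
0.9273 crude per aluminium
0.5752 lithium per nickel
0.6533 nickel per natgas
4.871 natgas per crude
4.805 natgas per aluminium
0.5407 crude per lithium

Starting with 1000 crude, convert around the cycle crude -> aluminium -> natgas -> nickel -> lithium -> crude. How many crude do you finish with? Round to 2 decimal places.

1000 crude × 1.062 = 1062 aluminium
1062 aluminium × 4.805 = 5102.91 natgas
5102.91 natgas × 0.6533 = 3333.731103 nickel
3333.731103 nickel × 0.5752 = 1917.5621304456 lithium
1917.5621304456 lithium × 0.5407 = 1036.82584393193592 crude

1036.83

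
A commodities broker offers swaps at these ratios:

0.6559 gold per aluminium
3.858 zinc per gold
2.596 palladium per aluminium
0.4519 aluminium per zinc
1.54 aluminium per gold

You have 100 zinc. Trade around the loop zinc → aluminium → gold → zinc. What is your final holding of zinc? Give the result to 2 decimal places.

114.35

100 zinc × 0.4519 = 45.19 aluminium
45.19 aluminium × 0.6559 = 29.640121 gold
29.640121 gold × 3.858 = 114.351586818 zinc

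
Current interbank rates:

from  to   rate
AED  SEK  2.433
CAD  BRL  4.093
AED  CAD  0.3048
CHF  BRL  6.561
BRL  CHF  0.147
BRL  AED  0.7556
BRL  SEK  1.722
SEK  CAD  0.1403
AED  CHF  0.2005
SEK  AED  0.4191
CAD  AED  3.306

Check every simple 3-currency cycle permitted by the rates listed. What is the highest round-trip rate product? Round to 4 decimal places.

1.1285

SEK→CAD→AED→SEK: 0.1403 × 3.306 × 2.433 = 1.12850
BRL→AED→CHF→BRL: 0.7556 × 0.2005 × 6.561 = 0.99398
SEK→CAD→BRL→SEK: 0.1403 × 4.093 × 1.722 = 0.98885
BRL→AED→CAD→BRL: 0.7556 × 0.3048 × 4.093 = 0.94265
Maximum is SEK→CAD→AED→SEK at 1.1285; arbitrage exists.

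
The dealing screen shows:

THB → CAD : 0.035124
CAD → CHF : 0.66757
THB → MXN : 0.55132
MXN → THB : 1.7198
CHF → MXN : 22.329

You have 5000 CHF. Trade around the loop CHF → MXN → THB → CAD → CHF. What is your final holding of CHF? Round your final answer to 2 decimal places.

4502.13

5000 CHF × 22.329 = 111645 MXN
111645 MXN × 1.7198 = 192007.071 THB
192007.071 THB × 0.035124 = 6744.056361804 CAD
6744.056361804 CAD × 0.66757 = 4502.12970544949628 CHF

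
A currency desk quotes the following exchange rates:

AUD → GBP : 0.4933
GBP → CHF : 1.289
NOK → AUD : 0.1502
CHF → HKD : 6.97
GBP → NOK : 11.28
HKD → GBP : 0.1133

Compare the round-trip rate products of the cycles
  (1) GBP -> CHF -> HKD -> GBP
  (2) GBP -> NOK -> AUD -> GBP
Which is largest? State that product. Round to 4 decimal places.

(1) 1.289 × 6.97 × 0.1133 = 1.01792
(2) 11.28 × 0.1502 × 0.4933 = 0.83578
Highest is cycle (1) at 1.0179 (>1, arbitrage).

1.0179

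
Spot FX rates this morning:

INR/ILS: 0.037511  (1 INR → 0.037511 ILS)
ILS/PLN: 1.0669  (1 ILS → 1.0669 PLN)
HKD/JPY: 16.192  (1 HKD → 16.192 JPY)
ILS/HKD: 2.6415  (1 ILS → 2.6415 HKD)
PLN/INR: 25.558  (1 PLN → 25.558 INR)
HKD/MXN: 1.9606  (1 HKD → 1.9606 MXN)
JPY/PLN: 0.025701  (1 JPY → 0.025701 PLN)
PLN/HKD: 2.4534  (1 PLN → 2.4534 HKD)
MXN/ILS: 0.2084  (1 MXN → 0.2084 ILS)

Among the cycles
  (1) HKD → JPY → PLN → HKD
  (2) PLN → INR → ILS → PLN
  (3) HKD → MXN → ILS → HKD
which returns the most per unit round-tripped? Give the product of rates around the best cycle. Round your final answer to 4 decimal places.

1.0793

(1) 16.192 × 0.025701 × 2.4534 = 1.02098
(2) 25.558 × 0.037511 × 1.0669 = 1.02284
(3) 1.9606 × 0.2084 × 2.6415 = 1.07929
Highest is cycle (3) at 1.0793 (>1, arbitrage).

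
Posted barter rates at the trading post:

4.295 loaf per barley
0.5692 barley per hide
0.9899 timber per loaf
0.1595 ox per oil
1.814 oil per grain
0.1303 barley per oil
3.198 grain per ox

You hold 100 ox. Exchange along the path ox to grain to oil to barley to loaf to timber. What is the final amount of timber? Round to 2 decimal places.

321.38

100 ox × 3.198 = 319.8 grain
319.8 grain × 1.814 = 580.1172 oil
580.1172 oil × 0.1303 = 75.58927116 barley
75.58927116 barley × 4.295 = 324.6559196322 loaf
324.6559196322 loaf × 0.9899 = 321.37689484391478 timber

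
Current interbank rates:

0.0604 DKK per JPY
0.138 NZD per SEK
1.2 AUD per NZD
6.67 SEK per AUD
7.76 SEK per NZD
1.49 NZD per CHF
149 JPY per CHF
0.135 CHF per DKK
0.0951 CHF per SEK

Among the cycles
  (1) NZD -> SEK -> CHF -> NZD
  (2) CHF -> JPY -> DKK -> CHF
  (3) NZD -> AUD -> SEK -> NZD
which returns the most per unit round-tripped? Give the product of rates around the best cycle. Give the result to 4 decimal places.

1.2149

(1) 7.76 × 0.0951 × 1.49 = 1.09958
(2) 149 × 0.0604 × 0.135 = 1.21495
(3) 1.2 × 6.67 × 0.138 = 1.10455
Highest is cycle (2) at 1.2149 (>1, arbitrage).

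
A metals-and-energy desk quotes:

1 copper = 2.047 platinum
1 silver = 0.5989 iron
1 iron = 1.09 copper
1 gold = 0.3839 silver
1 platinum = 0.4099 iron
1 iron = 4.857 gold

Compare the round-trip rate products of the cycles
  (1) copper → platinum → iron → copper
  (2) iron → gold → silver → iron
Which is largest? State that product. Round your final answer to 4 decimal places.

1.1167

(1) 2.047 × 0.4099 × 1.09 = 0.91458
(2) 4.857 × 0.3839 × 0.5989 = 1.11671
Highest is cycle (2) at 1.1167 (>1, arbitrage).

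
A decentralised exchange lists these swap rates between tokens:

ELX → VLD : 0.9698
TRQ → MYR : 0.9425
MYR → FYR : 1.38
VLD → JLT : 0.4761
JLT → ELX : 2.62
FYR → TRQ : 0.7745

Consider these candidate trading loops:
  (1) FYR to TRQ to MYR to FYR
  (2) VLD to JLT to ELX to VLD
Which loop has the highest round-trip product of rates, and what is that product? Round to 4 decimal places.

(1) 0.7745 × 0.9425 × 1.38 = 1.00735
(2) 0.4761 × 2.62 × 0.9698 = 1.20971
Highest is cycle (2) at 1.2097 (>1, arbitrage).

1.2097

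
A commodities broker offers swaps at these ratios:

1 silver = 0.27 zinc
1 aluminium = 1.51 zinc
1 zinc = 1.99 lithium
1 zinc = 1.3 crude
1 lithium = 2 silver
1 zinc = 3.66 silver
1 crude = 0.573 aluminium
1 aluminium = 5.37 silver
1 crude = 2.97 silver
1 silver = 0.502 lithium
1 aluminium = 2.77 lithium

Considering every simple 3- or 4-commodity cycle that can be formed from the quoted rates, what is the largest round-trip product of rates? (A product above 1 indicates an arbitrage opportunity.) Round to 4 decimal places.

1.1248

zinc→crude→aluminium→zinc: 1.3 × 0.573 × 1.51 = 1.12480
zinc→crude→aluminium→silver→zinc: 1.3 × 0.573 × 5.37 × 0.27 = 1.08003
zinc→lithium→silver→zinc: 1.99 × 2 × 0.27 = 1.07460
zinc→crude→silver→zinc: 1.3 × 2.97 × 0.27 = 1.04247
Maximum is zinc→crude→aluminium→zinc at 1.1248; arbitrage exists.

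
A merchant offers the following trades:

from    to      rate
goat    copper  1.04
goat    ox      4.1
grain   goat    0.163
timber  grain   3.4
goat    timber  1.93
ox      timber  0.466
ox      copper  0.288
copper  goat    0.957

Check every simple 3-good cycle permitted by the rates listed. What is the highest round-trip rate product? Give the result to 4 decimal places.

1.1300

ox→copper→goat→ox: 0.288 × 0.957 × 4.1 = 1.13003
grain→goat→timber→grain: 0.163 × 1.93 × 3.4 = 1.06961
Maximum is ox→copper→goat→ox at 1.1300; arbitrage exists.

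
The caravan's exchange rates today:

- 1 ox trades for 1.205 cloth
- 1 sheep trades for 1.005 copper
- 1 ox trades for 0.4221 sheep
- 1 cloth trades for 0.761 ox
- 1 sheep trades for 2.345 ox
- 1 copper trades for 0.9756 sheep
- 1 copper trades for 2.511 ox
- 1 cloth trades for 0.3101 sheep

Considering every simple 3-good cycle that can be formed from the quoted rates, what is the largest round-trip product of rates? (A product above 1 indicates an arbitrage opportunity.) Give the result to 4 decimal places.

1.0652

ox→sheep→copper→ox: 0.4221 × 1.005 × 2.511 = 1.06519
ox→cloth→sheep→ox: 1.205 × 0.3101 × 2.345 = 0.87626
Maximum is ox→sheep→copper→ox at 1.0652; arbitrage exists.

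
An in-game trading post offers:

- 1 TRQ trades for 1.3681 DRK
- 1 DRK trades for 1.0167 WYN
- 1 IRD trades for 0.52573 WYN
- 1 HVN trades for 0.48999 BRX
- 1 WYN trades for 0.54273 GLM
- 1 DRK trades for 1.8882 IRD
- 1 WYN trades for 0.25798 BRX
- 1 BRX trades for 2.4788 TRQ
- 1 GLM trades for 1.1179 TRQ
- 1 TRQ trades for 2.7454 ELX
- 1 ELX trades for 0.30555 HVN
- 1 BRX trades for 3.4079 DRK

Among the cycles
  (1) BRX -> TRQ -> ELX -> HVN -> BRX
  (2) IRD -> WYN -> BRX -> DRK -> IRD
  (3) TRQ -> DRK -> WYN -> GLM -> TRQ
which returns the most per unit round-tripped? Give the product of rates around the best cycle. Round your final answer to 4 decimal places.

(1) 2.4788 × 2.7454 × 0.30555 × 0.48999 = 1.01886
(2) 0.52573 × 0.25798 × 3.4079 × 1.8882 = 0.87274
(3) 1.3681 × 1.0167 × 0.54273 × 1.1179 = 0.84391
Highest is cycle (1) at 1.0189 (>1, arbitrage).

1.0189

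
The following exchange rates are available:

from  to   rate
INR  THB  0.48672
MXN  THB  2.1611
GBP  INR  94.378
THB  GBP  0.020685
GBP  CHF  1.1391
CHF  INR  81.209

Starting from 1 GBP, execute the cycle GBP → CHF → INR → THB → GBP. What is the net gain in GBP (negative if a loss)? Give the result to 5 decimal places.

-0.06868

1 GBP × 1.1391 = 1.1391 CHF
1.1391 CHF × 81.209 = 92.5051719 INR
92.5051719 INR × 0.48672 = 45.024117267168 THB
45.024117267168 THB × 0.020685 = 0.93132386567137008 GBP
Net change: 0.93132386567137008 − 1 = -0.06867613432862992 GBP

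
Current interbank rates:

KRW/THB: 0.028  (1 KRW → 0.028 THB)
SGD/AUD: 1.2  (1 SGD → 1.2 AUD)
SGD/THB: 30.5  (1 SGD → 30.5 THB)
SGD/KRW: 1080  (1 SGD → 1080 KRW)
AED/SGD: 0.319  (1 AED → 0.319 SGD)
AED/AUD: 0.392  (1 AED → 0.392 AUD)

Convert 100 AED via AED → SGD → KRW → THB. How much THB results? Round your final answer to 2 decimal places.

964.66

100 AED × 0.319 = 31.9 SGD
31.9 SGD × 1080 = 34452 KRW
34452 KRW × 0.028 = 964.656 THB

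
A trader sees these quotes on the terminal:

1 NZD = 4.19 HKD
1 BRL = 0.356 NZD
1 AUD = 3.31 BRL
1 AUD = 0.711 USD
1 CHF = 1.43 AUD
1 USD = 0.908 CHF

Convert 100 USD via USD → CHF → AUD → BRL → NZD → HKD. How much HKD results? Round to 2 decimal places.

641.08

100 USD × 0.908 = 90.8 CHF
90.8 CHF × 1.43 = 129.844 AUD
129.844 AUD × 3.31 = 429.78364 BRL
429.78364 BRL × 0.356 = 153.00297584 NZD
153.00297584 NZD × 4.19 = 641.0824687696 HKD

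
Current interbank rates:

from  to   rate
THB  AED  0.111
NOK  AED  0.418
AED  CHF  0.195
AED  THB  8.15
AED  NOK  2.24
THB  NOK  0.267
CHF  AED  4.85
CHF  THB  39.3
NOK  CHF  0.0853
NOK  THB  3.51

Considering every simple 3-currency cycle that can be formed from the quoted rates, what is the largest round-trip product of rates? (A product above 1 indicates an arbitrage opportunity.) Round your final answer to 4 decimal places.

NOK→CHF→AED→NOK: 0.0853 × 4.85 × 2.24 = 0.92670
THB→NOK→AED→THB: 0.267 × 0.418 × 8.15 = 0.90959
THB→NOK→CHF→THB: 0.267 × 0.0853 × 39.3 = 0.89506
THB→AED→NOK→THB: 0.111 × 2.24 × 3.51 = 0.87273
THB→AED→CHF→THB: 0.111 × 0.195 × 39.3 = 0.85065
Maximum is NOK→CHF→AED→NOK at 0.9267; no arbitrage — every cycle loses value.

0.9267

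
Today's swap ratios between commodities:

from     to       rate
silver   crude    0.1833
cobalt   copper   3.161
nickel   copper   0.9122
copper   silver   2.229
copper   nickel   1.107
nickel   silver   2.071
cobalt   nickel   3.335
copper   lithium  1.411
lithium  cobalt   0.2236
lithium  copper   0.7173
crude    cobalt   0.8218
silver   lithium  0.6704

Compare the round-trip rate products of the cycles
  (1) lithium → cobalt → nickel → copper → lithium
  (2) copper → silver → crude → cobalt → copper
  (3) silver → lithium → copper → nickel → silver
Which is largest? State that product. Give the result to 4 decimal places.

1.1025

(1) 0.2236 × 3.335 × 0.9122 × 1.411 = 0.95981
(2) 2.229 × 0.1833 × 0.8218 × 3.161 = 1.06136
(3) 0.6704 × 0.7173 × 1.107 × 2.071 = 1.10246
Highest is cycle (3) at 1.1025 (>1, arbitrage).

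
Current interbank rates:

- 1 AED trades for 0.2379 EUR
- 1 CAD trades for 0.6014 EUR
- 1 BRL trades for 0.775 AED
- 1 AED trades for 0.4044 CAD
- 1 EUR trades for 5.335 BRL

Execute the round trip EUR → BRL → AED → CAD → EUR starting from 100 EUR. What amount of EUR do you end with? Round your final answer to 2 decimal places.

100 EUR × 5.335 = 533.5 BRL
533.5 BRL × 0.775 = 413.4625 AED
413.4625 AED × 0.4044 = 167.204235 CAD
167.204235 CAD × 0.6014 = 100.556626929 EUR

100.56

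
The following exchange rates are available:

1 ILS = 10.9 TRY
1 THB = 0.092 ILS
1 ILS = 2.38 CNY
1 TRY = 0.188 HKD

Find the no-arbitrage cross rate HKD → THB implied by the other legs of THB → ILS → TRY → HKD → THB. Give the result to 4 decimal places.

5.3043

Known legs of the cycle: 0.092 × 10.9 × 0.188 = 0.1885264
For no arbitrage the full-cycle product must be 1, so the missing rate is 1 / 0.1885264 ≈ 5.304297.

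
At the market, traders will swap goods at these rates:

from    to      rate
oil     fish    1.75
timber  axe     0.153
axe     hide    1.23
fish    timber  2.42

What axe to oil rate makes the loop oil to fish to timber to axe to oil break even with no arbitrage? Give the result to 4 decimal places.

Known legs of the cycle: 1.75 × 2.42 × 0.153 = 0.647955
For no arbitrage the full-cycle product must be 1, so the missing rate is 1 / 0.647955 ≈ 1.543317.

1.5433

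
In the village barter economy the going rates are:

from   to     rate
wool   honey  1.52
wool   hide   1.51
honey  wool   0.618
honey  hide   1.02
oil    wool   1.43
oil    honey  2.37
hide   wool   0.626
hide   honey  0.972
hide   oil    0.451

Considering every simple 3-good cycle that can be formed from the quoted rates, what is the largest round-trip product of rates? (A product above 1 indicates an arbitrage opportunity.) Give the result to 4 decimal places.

1.0902

hide→oil→honey→hide: 0.451 × 2.37 × 1.02 = 1.09025
hide→oil→wool→hide: 0.451 × 1.43 × 1.51 = 0.97384
hide→wool→honey→hide: 0.626 × 1.52 × 1.02 = 0.97055
hide→honey→wool→hide: 0.972 × 0.618 × 1.51 = 0.90705
Maximum is hide→oil→honey→hide at 1.0902; arbitrage exists.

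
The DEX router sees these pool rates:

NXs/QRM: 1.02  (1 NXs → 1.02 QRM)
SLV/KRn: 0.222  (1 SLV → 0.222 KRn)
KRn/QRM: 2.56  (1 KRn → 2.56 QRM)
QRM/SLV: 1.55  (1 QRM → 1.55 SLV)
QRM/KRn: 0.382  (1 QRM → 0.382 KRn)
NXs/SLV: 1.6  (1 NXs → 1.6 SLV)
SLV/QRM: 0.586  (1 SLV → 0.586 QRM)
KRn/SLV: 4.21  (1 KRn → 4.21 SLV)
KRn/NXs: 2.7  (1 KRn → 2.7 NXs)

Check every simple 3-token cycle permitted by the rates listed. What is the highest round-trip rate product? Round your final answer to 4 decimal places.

1.0520

NXs→QRM→KRn→NXs: 1.02 × 0.382 × 2.7 = 1.05203
NXs→SLV→KRn→NXs: 1.6 × 0.222 × 2.7 = 0.95904
KRn→SLV→QRM→KRn: 4.21 × 0.586 × 0.382 = 0.94242
KRn→QRM→SLV→KRn: 2.56 × 1.55 × 0.222 = 0.88090
Maximum is NXs→QRM→KRn→NXs at 1.0520; arbitrage exists.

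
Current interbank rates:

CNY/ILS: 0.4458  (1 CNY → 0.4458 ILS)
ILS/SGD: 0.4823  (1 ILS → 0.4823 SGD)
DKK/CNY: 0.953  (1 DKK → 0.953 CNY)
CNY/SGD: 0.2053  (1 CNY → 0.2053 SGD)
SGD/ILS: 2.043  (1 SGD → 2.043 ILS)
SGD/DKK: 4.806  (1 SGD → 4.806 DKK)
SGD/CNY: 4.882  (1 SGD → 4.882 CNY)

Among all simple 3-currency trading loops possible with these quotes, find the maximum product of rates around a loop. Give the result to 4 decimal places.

1.0497

CNY→ILS→SGD→CNY: 0.4458 × 0.4823 × 4.882 = 1.04968
CNY→SGD→DKK→CNY: 0.2053 × 4.806 × 0.953 = 0.94030
Maximum is CNY→ILS→SGD→CNY at 1.0497; arbitrage exists.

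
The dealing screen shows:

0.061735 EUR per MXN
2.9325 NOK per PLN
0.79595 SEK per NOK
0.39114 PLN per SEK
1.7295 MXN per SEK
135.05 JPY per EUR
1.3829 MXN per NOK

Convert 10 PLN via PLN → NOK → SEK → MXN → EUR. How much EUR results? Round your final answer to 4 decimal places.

10 PLN × 2.9325 = 29.325 NOK
29.325 NOK × 0.79595 = 23.34123375 SEK
23.34123375 SEK × 1.7295 = 40.368663770625 MXN
40.368663770625 MXN × 0.061735 = 2.492159457879534375 EUR

2.4922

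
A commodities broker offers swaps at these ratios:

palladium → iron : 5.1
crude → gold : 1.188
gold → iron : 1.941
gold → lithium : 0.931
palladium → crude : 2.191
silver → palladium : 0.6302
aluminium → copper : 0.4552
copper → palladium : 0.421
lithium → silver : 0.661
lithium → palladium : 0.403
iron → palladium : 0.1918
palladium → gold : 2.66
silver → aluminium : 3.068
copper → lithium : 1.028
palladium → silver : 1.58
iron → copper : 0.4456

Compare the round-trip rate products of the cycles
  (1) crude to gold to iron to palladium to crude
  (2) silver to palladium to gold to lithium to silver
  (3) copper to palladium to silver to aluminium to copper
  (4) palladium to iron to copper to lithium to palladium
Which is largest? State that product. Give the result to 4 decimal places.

1.0316

(1) 1.188 × 1.941 × 0.1918 × 2.191 = 0.96902
(2) 0.6302 × 2.66 × 0.931 × 0.661 = 1.03160
(3) 0.421 × 1.58 × 3.068 × 0.4552 = 0.92896
(4) 5.1 × 0.4456 × 1.028 × 0.403 = 0.94149
Highest is cycle (2) at 1.0316 (>1, arbitrage).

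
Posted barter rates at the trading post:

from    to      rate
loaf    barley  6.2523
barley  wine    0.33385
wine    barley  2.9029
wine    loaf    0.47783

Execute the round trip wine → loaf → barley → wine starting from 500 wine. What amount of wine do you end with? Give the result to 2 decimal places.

500 wine × 0.47783 = 238.915 loaf
238.915 loaf × 6.2523 = 1493.7682545 barley
1493.7682545 barley × 0.33385 = 498.694531764825 wine

498.69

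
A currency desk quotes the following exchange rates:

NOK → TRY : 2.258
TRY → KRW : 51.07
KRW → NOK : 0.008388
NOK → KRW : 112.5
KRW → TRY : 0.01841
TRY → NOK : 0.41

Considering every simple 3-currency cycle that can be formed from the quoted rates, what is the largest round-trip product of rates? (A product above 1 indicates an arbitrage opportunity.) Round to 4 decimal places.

TRY→KRW→NOK→TRY: 51.07 × 0.008388 × 2.258 = 0.96727
TRY→NOK→KRW→TRY: 0.41 × 112.5 × 0.01841 = 0.84916
Maximum is TRY→KRW→NOK→TRY at 0.9673; no arbitrage — every cycle loses value.

0.9673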